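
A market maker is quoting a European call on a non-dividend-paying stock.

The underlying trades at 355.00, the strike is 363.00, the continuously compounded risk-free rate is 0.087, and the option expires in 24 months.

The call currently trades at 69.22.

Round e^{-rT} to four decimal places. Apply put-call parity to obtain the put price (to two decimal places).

19.25

e^(−rT) = e^(−0.087·2) = 0.8403
Put-call parity: C − P = S − K·e^(−rT) = 355 − 363·0.8403 = 355 − 305.0289 = 49.9711
P = C − (C − P) = 69.22 − (49.9711) = 19.2489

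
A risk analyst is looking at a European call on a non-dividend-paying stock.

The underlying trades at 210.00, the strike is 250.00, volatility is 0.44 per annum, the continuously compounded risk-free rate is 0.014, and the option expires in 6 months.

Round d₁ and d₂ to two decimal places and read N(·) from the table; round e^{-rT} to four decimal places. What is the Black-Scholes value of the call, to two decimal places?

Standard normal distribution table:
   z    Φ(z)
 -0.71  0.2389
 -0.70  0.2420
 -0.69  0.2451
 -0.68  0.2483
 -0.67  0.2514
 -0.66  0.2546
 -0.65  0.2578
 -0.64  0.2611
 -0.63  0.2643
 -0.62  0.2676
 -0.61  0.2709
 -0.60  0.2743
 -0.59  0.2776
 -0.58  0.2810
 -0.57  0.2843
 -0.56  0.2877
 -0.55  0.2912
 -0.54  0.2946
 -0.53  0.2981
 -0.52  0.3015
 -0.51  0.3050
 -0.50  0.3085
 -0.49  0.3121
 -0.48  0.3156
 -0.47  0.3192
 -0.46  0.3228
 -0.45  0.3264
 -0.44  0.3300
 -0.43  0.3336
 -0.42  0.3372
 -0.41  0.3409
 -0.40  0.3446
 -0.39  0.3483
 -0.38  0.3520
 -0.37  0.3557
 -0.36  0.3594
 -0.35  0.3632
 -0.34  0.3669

T = 0.5;  σ√T = 0.3111
d₁ = [ln(210/250) + (0.014 + 0.44²/2)·0.5] / 0.3111 = [-0.1744 + 0.0554] / 0.3111 = -0.3823 ≈ -0.38
d₂ = d₁ − σ√T = -0.3823 − 0.3111 = -0.6935 ≈ -0.69
exp(−rT) = exp(−0.014·0.5) = 0.9930
C = 210·N(-0.38) − 250·0.9930·N(-0.69) = 210·0.3520 − 250·0.9930·0.2451 = 73.9200 − 60.8461 = 13.0739

13.07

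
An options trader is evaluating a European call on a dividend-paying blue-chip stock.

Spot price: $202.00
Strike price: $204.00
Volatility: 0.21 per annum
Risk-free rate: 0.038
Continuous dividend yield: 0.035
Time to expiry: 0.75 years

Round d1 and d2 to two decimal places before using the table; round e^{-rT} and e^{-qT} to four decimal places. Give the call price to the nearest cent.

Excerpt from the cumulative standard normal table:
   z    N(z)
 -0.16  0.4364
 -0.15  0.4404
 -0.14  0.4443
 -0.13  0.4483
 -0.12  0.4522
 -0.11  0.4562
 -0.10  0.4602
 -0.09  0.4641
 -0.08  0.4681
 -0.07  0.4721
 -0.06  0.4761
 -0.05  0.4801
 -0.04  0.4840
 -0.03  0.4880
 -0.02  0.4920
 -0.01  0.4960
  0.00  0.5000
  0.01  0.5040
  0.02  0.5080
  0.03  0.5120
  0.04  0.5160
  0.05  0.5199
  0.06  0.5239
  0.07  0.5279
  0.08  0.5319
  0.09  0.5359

T = 0.75;  σ√T = 0.1819
ln(S/K) + (r − q + σ²/2)T = ln(202/204) + (0.038 − 0.035 + 0.21²/2)·0.75 = -0.0099 + 0.0188 = 0.0089
d₁ = 0.0089 / 0.1819 = 0.0491 ≈ 0.05
d₂ = d₁ − σ√T = 0.0491 − 0.1819 = -0.1327 ≈ -0.13
e^(−qT) = e^(−0.035·0.75) = 0.9741;  e^(−rT) = e^(−0.038·0.75) = 0.9719
C = 202·0.9741·N(0.05) − 204·0.9719·N(-0.13) = 202·0.9741·0.5199 − 204·0.9719·0.4483 = 102.2998 − 88.8834 = 13.4164

$13.42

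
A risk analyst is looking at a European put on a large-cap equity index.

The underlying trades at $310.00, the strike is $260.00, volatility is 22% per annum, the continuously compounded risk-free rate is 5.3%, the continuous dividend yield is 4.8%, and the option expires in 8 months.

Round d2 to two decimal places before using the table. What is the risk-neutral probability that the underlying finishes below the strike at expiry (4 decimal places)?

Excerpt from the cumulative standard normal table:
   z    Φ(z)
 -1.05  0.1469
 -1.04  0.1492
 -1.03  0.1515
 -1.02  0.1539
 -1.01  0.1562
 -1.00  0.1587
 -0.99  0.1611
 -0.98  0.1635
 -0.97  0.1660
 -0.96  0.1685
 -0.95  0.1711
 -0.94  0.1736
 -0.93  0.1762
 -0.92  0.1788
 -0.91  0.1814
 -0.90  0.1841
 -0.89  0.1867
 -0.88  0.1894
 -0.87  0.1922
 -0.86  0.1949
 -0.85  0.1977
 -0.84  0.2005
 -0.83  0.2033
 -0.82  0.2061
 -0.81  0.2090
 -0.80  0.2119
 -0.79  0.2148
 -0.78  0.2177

0.1814

T = 0.6667;  σ√T = 0.1796
d₁ = [ln(310/260) + (0.053 − 0.048 + 0.22²/2)·0.6667] / 0.1796 = [0.1759 + 0.0195] / 0.1796 = 1.0876 ≈ 1.09
d₂ = d₁ − σ√T = 1.0876 − 0.1796 = 0.9079 ≈ 0.91
Pr(exercise) under Q = N(−d₂) = N(-0.91) = 0.1814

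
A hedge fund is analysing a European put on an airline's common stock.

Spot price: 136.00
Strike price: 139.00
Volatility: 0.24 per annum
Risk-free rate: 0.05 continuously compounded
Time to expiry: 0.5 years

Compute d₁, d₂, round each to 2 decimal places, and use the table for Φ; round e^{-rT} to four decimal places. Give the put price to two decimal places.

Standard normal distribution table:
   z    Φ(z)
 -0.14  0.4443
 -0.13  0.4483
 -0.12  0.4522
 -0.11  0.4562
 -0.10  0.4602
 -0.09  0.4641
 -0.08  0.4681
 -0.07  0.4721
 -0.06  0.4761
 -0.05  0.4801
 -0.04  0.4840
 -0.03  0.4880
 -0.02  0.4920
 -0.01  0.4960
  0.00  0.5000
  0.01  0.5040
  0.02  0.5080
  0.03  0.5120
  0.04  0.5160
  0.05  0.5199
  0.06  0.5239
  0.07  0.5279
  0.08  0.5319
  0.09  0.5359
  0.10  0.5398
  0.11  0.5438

σ√T = 0.24 × 0.7071 = 0.1697
d₁ = [ln(136/139) + (0.05 + ½·0.24²)·0.5] / (σ√T) = (-0.0218 + 0.0394) / 0.1697 = 0.1036 ⇒ 0.10
d₂ = 0.1036 − 0.1697 = -0.0661 ⇒ -0.07
exp(−rT) = exp(−0.05·0.5) = 0.9753
N(−d₂) = N(0.07) = 0.5279;  N(−d₁) = N(-0.10) = 0.4602
P = 139·0.9753·0.5279 − 136·0.4602 = 71.5657 − 62.5872 = 8.9785

8.98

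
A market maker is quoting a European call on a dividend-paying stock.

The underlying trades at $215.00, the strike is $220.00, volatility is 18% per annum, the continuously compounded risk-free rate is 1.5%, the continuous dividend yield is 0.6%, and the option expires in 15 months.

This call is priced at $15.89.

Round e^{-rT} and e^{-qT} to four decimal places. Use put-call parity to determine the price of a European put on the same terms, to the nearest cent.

exp(−qT) = exp(−0.006·1.25) = 0.9925;  exp(−rT) = exp(−0.015·1.25) = 0.9814
Put-call parity: C − P = S·e^(−qT) − K·e^(−rT) = 215·0.9925 − 220·0.9814 = 213.3875 − 215.9080 = -2.5205
P = C − (C − P) = 15.89 − (-2.5205) = 18.4105

$18.41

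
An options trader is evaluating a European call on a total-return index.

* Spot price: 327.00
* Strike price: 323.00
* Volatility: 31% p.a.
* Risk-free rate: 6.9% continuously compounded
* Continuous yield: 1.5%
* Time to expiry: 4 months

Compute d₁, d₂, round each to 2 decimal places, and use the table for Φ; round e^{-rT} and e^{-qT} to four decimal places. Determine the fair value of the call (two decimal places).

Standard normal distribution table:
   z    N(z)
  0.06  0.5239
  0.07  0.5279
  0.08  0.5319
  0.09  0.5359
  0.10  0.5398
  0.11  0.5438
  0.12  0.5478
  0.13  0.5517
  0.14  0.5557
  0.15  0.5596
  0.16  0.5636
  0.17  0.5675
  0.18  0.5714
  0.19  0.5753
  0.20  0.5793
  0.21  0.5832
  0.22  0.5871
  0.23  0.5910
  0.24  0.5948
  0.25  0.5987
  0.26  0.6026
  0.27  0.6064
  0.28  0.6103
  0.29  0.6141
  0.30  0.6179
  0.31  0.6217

σ√T = 0.31 × 0.5774 = 0.1790
d₁ = [ln(327/323) + (0.069 − 0.015 + 0.31²/2)·0.3333] / 0.1790 = [0.0123 + 0.0340] / 0.1790 = 0.2588 ≈ 0.26
d₂ = d₁ − σ√T = 0.2588 − 0.1790 = 0.0798 ≈ 0.08
exp(−qT) = exp(−0.015·0.3333) = 0.9950;  exp(−rT) = exp(−0.069·0.3333) = 0.9773
C = 327·0.9950·N(0.26) − 323·0.9773·N(0.08) = 327·0.9950·0.6026 − 323·0.9773·0.5319 = 196.0649 − 167.9038 = 28.1612

28.16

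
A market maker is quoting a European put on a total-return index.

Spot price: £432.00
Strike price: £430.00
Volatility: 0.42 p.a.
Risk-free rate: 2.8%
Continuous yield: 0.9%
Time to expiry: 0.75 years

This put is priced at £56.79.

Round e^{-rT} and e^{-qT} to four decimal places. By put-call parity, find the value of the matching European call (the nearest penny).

£64.84

e^(−qT) = e^(−0.009·0.75) = 0.9933;  e^(−rT) = e^(−0.028·0.75) = 0.9792
Put-call parity: C − P = S·e^(−qT) − K·e^(−rT) = 432·0.9933 − 430·0.9792 = 429.1056 − 421.0560 = 8.0496
C = P + (C − P) = 56.79 + (8.0496) = 64.8396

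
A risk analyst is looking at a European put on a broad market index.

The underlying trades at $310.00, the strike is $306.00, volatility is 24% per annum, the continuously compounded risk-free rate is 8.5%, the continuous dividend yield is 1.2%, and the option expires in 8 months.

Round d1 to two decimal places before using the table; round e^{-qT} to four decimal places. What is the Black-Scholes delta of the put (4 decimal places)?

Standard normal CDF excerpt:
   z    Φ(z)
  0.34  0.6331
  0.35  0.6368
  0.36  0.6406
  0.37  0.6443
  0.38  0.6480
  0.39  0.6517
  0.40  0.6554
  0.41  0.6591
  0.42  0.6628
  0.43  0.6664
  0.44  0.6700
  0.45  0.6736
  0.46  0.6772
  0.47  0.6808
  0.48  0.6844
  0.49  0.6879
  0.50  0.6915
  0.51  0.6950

-0.3382

σ√T = 0.24 × 0.8165 = 0.1960
d₁ = [ln(310/306) + (0.085 − 0.012 + 0.24²/2)·0.6667] / 0.1960 = [0.0130 + 0.0679] / 0.1960 = 0.4126 → 0.41
N(d₁) = N(0.41) = 0.6591
Δ_put = e^(−qT)·(N(d₁) − 1) = 0.9920·(0.6591 − 1) = -0.3382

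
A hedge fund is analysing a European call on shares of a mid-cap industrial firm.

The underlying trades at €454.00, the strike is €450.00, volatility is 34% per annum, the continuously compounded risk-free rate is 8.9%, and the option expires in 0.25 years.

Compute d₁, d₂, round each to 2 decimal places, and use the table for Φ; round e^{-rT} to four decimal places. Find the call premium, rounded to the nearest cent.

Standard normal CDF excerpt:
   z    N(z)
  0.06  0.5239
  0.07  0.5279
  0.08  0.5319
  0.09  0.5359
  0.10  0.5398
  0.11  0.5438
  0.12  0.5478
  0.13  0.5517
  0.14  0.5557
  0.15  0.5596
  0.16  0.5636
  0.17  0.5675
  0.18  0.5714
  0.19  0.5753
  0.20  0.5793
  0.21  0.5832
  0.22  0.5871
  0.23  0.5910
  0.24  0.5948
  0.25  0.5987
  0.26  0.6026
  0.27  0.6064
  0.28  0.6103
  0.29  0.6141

T = 0.25;  σ√T = 0.1700
d₁ = [ln(454/450) + (0.089 + ½·0.34²)·0.25] / (σ√T) = (0.0088 + 0.0367) / 0.1700 = 0.2679 ≈ 0.27
d₂ = 0.2679 − 0.1700 = 0.0979 ≈ 0.10
exp(−rT) = exp(−0.089·0.25) = 0.9780
N(d₁) = N(0.27) = 0.6064;  N(d₂) = N(0.10) = 0.5398
C = 454·0.6064 − 450·0.9780·0.5398 = 275.3056 − 237.5660 = 37.7396

€37.74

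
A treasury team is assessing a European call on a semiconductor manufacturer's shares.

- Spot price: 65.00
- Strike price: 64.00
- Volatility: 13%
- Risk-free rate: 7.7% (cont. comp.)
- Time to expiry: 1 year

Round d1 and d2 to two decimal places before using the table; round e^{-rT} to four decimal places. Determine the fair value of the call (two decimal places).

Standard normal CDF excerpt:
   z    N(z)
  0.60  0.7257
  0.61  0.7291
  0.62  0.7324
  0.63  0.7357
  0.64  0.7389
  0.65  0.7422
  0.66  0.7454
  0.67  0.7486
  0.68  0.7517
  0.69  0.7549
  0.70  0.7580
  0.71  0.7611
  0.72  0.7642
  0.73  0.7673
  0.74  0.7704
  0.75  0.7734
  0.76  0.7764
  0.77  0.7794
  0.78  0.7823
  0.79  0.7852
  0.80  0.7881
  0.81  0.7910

σ√T = 0.13 × 1.0000 = 0.1300
d₁ = [ln(65/64) + (0.077 + ½·0.13²)·1] / (σ√T) = (0.0155 + 0.0854) / 0.1300 = 0.7766 ⇒ 0.78
d₂ = 0.7766 − 0.1300 = 0.6466 ⇒ 0.65
e^(−rT) = e^(−0.077·1) = 0.9259
N(d₁) = N(0.78) = 0.7823;  N(d₂) = N(0.65) = 0.7422
C = 65·0.7823 − 64·0.9259·0.7422 = 50.8495 − 43.9810 = 6.8685

6.87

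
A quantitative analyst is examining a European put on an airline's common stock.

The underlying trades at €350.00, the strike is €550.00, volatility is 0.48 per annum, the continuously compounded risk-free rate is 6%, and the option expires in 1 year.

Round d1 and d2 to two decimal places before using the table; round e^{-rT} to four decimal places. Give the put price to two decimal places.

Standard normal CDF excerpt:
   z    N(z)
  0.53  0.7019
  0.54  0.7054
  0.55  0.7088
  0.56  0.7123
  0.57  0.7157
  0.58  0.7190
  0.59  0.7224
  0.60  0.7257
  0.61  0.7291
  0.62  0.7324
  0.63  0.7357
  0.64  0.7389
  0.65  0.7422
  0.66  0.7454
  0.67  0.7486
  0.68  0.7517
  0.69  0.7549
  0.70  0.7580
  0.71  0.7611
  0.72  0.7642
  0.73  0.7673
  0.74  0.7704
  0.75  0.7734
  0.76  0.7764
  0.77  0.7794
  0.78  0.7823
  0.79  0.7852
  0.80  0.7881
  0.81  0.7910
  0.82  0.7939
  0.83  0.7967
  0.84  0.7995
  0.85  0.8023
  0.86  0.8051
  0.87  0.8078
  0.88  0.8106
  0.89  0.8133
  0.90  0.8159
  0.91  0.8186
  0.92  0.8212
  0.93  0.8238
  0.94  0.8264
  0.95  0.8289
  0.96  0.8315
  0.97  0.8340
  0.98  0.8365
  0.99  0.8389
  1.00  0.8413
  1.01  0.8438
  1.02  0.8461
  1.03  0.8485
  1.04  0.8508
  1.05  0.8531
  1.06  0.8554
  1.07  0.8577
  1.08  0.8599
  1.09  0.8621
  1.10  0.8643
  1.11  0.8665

€191.44

T = 1;  σ√T = 0.4800
d₁ = [ln(350/550) + (0.06 + ½·0.48²)·1] / (σ√T) = (-0.4520 + 0.1752) / 0.4800 = -0.5766 which rounds to -0.58
d₂ = -0.5766 − 0.4800 = -1.0566 which rounds to -1.06
exp(−rT) = exp(−0.06·1) = 0.9418
N(−d₂) = N(1.06) = 0.8554;  N(−d₁) = N(0.58) = 0.7190
P = 550·0.9418·0.8554 − 350·0.7190 = 443.0886 − 251.6500 = 191.4386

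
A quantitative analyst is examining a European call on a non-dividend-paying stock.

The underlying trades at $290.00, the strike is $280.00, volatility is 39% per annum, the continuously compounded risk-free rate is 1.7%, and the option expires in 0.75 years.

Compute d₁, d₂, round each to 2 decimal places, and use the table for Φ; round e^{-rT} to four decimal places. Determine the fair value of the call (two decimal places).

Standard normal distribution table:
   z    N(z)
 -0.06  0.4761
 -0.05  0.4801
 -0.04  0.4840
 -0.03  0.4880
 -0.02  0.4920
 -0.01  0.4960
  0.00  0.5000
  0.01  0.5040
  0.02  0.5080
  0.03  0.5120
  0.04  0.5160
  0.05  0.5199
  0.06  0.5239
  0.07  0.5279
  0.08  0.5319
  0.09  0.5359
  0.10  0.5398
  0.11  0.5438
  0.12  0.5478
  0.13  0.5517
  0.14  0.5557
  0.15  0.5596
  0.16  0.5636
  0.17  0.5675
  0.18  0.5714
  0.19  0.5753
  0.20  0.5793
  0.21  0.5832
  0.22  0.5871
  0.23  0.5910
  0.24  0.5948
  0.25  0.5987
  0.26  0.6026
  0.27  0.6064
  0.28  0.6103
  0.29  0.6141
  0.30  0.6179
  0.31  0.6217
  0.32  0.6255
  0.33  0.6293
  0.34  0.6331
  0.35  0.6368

$45.39

T = 0.75;  σ√T = 0.3377
d₁ = [ln(290/280) + (0.017 + ½·0.39²)·0.75] / (σ√T) = (0.0351 + 0.0698) / 0.3377 = 0.3105 which rounds to 0.31
d₂ = 0.3105 − 0.3377 = -0.0272 which rounds to -0.03
e^(−rT) = e^(−0.017·0.75) = 0.9873
N(d₁) = N(0.31) = 0.6217;  N(d₂) = N(-0.03) = 0.4880
C = 290·0.6217 − 280·0.9873·0.4880 = 180.2930 − 134.9047 = 45.3883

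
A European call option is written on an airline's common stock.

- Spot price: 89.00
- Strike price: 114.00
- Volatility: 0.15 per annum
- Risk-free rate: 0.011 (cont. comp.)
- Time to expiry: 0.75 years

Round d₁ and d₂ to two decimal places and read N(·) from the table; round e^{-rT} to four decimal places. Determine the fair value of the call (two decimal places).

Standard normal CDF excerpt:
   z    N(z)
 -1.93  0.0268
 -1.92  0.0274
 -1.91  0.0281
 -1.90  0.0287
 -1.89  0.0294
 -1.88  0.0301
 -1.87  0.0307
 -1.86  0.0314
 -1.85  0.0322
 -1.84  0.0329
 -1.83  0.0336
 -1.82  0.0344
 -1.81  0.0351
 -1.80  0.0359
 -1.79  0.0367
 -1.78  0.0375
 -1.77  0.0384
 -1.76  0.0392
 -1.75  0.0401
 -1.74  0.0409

σ√T = 0.15·√0.75 = 0.1299
ln(S/K) + (r + σ²/2)T = ln(89/114) + (0.011 + 0.15²/2)·0.75 = -0.2476 + 0.0167 = -0.2309
d₁ = -0.2309 / 0.1299 = -1.7773 ⇒ -1.78
d₂ = d₁ − σ√T = -1.7773 − 0.1299 = -1.9072 ⇒ -1.91
exp(−rT) = exp(−0.011·0.75) = 0.9918
C = 89·N(-1.78) − 114·0.9918·N(-1.91) = 89·0.0375 − 114·0.9918·0.0281 = 3.3375 − 3.1771 = 0.1604

0.16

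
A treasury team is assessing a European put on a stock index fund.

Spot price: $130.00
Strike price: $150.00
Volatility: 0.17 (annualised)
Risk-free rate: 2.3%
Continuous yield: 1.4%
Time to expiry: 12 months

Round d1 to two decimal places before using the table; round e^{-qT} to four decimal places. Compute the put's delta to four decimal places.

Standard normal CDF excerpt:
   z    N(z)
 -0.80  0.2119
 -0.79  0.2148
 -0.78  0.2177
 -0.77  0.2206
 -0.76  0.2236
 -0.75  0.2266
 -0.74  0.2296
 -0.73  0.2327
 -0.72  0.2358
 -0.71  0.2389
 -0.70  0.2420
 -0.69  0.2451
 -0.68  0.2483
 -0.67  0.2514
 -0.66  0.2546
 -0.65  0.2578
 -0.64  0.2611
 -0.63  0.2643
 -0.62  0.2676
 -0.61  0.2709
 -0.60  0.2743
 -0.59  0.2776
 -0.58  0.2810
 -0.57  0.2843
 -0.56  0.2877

T = 1;  σ√T = 0.1700
d₁ = [ln(130/150) + (0.023 − 0.014 + 0.17²/2)·1] / 0.1700 = [-0.1431 + 0.0235] / 0.1700 = -0.7038 → -0.70
N(d₁) = N(-0.70) = 0.2420
Δ_put = e^(−qT)·(N(d₁) − 1) = 0.9861·(0.2420 − 1) = -0.7475

-0.7475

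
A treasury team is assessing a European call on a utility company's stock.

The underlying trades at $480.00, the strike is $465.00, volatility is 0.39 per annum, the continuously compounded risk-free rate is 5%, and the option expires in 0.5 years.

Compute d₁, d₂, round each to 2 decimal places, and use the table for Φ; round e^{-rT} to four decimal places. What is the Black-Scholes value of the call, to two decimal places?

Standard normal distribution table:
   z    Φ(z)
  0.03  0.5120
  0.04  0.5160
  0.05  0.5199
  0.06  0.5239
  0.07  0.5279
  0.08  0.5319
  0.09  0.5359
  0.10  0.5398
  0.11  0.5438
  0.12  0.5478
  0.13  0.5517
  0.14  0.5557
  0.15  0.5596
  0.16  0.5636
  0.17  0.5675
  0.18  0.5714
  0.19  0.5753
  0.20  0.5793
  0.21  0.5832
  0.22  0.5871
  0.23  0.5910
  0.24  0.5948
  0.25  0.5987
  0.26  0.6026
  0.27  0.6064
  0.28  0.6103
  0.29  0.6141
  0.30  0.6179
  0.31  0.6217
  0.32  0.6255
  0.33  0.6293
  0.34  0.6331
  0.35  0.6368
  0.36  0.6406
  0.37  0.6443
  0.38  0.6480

σ√T = 0.39·√0.5 = 0.2758
d₁ = [ln(480/465) + (0.05 + ½·0.39²)·0.5] / (σ√T) = (0.0317 + 0.0630) / 0.2758 = 0.3437 → 0.34
d₂ = 0.3437 − 0.2758 = 0.0679 → 0.07
exp(−rT) = exp(−0.05·0.5) = 0.9753
C = 480·N(0.34) − 465·0.9753·N(0.07) = 480·0.6331 − 465·0.9753·0.5279 = 303.8880 − 239.4103 = 64.4777

$64.48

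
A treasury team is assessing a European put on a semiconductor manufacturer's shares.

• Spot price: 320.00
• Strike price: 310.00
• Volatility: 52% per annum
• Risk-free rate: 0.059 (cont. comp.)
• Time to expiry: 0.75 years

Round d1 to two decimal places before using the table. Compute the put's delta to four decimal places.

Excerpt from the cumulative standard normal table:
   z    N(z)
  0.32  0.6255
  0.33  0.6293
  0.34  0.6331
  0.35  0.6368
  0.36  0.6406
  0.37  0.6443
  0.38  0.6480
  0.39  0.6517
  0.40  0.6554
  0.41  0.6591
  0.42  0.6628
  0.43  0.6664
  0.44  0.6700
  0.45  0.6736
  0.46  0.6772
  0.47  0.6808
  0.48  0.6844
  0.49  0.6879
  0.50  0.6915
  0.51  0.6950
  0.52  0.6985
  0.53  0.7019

σ√T = 0.52·√0.75 = 0.4503
d₁ = [ln(320/310) + (0.059 + ½·0.52²)·0.75] / (σ√T) = (0.0317 + 0.1457) / 0.4503 = 0.3939 which rounds to 0.39
N(d₁) = N(0.39) = 0.6517
Δ_put = N(d₁) − 1 = 0.6517 − 1 = -0.3483

-0.3483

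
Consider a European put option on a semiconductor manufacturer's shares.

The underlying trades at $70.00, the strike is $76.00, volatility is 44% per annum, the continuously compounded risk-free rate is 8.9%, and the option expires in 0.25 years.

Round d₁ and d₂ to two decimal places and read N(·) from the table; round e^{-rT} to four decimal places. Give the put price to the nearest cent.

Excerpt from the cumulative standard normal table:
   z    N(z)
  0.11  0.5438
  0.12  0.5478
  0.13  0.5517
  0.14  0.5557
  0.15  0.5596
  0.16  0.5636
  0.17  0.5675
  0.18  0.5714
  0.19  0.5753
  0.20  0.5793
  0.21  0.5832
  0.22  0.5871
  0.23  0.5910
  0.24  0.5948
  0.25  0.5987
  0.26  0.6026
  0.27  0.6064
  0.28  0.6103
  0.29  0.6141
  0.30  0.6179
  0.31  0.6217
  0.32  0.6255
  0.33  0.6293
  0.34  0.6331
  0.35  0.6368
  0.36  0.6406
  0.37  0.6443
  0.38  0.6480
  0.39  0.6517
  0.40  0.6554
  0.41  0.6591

T = 0.25;  σ√T = 0.2200
d₁ = [ln(70/76) + (0.089 + 0.44²/2)·0.25] / 0.2200 = [-0.0822 + 0.0464] / 0.2200 = -0.1627 ≈ -0.16
d₂ = d₁ − σ√T = -0.1627 − 0.2200 = -0.3827 ≈ -0.38
e^(−rT) = e^(−0.089·0.25) = 0.9780
P = 76·0.9780·N(0.38) − 70·N(0.16) = 76·0.9780·0.6480 − 70·0.5636 = 48.1645 − 39.4520 = 8.7125

$8.71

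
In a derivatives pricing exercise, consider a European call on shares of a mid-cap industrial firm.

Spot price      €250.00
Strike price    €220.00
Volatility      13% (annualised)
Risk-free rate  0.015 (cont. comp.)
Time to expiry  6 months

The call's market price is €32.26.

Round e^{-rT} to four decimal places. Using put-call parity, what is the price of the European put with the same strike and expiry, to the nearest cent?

€0.61

exp(−rT) = exp(−0.015·0.5) = 0.9925
Put-call parity: C − P = S − K·e^(−rT) = 250 − 220·0.9925 = 250 − 218.3500 = 31.6500
P = C − (C − P) = 32.26 − (31.6500) = 0.6100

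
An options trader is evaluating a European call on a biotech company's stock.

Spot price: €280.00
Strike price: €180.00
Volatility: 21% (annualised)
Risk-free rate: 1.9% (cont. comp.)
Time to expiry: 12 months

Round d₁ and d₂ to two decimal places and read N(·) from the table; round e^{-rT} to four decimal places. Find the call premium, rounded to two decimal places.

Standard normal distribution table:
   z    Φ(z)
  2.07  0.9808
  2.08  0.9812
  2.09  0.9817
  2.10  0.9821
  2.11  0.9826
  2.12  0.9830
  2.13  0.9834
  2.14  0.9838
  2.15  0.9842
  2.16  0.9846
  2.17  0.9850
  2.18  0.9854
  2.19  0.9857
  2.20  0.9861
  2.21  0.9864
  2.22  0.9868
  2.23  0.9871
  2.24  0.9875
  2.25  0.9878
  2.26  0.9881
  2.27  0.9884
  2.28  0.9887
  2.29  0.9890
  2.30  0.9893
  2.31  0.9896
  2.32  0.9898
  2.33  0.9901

σ√T = 0.21·√1 = 0.2100
ln(S/K) + (r + σ²/2)T = ln(280/180) + (0.019 + 0.21²/2)·1 = 0.4418 + 0.0410 = 0.4829
d₁ = 0.4829 / 0.2100 = 2.2994 → 2.30
d₂ = d₁ − σ√T = 2.2994 − 0.2100 = 2.0894 → 2.09
exp(−rT) = exp(−0.019·1) = 0.9812
N(d₁) = N(2.30) = 0.9893;  N(d₂) = N(2.09) = 0.9817
C = 280·0.9893 − 180·0.9812·0.9817 = 277.0040 − 173.3839 = 103.6201

€103.62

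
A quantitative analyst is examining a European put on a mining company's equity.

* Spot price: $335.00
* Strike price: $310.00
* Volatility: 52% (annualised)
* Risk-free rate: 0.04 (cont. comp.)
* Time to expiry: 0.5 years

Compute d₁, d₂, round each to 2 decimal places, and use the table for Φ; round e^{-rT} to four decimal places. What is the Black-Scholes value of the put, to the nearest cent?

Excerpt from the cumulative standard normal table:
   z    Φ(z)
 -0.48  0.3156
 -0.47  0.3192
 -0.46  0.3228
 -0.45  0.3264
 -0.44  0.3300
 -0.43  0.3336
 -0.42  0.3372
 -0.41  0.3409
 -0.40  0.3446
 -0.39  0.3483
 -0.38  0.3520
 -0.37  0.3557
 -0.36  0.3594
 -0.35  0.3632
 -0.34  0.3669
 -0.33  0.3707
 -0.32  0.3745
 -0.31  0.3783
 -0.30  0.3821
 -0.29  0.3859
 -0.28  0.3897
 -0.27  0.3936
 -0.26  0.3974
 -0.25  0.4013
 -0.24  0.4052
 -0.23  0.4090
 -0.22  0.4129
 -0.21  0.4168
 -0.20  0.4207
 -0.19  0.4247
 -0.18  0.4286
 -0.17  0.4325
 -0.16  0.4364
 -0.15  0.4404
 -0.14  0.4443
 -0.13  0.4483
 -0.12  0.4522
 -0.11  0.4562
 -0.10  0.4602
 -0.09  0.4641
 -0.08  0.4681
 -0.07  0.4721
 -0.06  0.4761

$32.89

T = 0.5;  σ√T = 0.3677
ln(S/K) + (r + σ²/2)T = ln(335/310) + (0.04 + 0.52²/2)·0.5 = 0.0776 + 0.0876 = 0.1652
d₁ = 0.1652 / 0.3677 = 0.4492 → 0.45
d₂ = d₁ − σ√T = 0.4492 − 0.3677 = 0.0815 → 0.08
e^(−rT) = e^(−0.04·0.5) = 0.9802
N(−d₂) = N(-0.08) = 0.4681;  N(−d₁) = N(-0.45) = 0.3264
P = 310·0.9802·0.4681 − 335·0.3264 = 142.2378 − 109.3440 = 32.8938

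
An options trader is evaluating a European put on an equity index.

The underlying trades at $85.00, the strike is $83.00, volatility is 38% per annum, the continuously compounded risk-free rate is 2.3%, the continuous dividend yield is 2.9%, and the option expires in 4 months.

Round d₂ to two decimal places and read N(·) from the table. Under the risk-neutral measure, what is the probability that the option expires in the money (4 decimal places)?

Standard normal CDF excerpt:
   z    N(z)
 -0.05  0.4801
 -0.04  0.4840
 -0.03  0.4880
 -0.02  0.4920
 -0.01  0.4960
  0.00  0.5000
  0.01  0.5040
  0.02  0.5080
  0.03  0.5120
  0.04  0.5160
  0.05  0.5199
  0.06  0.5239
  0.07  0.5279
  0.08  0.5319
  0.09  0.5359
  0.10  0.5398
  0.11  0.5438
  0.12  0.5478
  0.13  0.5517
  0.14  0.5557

0.5040

σ√T = 0.38·√0.3333 = 0.2194
d₁ = [ln(85/83) + (0.023 − 0.029 + 0.38²/2)·0.3333] / 0.2194 = [0.0238 + 0.0221] / 0.2194 = 0.2091 ≈ 0.21
d₂ = d₁ − σ√T = 0.2091 − 0.2194 = -0.0103 ≈ -0.01
Pr(exercise) under Q = N(−d₂) = N(0.01) = 0.5040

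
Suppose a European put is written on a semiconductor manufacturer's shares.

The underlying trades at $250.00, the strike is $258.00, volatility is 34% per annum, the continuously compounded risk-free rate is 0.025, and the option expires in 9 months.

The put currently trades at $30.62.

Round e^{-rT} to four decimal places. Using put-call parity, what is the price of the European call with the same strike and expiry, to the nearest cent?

$27.42

exp(−rT) = exp(−0.025·0.75) = 0.9814
Put-call parity: C − P = S − K·e^(−rT) = 250 − 258·0.9814 = 250 − 253.2012 = -3.2012
C = P + (C − P) = 30.62 + (-3.2012) = 27.4188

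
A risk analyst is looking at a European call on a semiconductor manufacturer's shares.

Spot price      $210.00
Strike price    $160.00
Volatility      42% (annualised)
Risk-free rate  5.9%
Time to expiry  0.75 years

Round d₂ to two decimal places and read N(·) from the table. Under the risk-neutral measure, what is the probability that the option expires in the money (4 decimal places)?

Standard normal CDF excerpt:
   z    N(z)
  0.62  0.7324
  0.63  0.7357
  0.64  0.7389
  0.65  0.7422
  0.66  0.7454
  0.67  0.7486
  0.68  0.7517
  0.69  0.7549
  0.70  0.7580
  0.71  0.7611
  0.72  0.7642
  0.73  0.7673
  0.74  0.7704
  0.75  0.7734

σ√T = 0.42·√0.75 = 0.3637
ln(S/K) + (r + σ²/2)T = ln(210/160) + (0.059 + 0.42²/2)·0.75 = 0.2719 + 0.1104 = 0.3823
d₁ = 0.3823 / 0.3637 = 1.0511 ≈ 1.05
d₂ = d₁ − σ√T = 1.0511 − 0.3637 = 0.6874 ≈ 0.69
Risk-neutral Pr[S_T > K] = N(d₂) = N(0.69) = 0.7549

0.7549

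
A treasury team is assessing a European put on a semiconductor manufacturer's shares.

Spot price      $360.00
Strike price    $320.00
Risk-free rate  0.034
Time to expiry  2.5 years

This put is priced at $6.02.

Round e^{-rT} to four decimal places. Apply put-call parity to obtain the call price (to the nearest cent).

e^(−rT) = e^(−0.034·2.5) = 0.9185
Put-call parity: C − P = S − K·e^(−rT) = 360 − 320·0.9185 = 360 − 293.9200 = 66.0800
C = P + (C − P) = 6.02 + (66.0800) = 72.1000

$72.10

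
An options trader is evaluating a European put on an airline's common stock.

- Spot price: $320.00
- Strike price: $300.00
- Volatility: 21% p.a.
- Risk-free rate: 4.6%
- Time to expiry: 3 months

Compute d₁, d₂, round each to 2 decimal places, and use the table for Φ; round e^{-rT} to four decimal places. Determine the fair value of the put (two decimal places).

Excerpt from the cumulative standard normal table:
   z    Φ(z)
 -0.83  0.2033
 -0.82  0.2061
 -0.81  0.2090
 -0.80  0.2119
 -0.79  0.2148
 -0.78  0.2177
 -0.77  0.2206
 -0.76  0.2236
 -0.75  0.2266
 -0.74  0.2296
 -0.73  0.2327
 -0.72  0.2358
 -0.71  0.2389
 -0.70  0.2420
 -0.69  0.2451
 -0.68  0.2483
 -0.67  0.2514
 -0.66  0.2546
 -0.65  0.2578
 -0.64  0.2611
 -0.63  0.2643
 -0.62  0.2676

$4.90

σ√T = 0.21 × 0.5000 = 0.1050
d₁ = [ln(320/300) + (0.046 + ½·0.21²)·0.25] / (σ√T) = (0.0645 + 0.0170) / 0.1050 = 0.7767 which rounds to 0.78
d₂ = 0.7767 − 0.1050 = 0.6717 which rounds to 0.67
exp(−rT) = exp(−0.046·0.25) = 0.9886
N(−d₂) = N(-0.67) = 0.2514;  N(−d₁) = N(-0.78) = 0.2177
P = 300·0.9886·0.2514 − 320·0.2177 = 74.5602 − 69.6640 = 4.8962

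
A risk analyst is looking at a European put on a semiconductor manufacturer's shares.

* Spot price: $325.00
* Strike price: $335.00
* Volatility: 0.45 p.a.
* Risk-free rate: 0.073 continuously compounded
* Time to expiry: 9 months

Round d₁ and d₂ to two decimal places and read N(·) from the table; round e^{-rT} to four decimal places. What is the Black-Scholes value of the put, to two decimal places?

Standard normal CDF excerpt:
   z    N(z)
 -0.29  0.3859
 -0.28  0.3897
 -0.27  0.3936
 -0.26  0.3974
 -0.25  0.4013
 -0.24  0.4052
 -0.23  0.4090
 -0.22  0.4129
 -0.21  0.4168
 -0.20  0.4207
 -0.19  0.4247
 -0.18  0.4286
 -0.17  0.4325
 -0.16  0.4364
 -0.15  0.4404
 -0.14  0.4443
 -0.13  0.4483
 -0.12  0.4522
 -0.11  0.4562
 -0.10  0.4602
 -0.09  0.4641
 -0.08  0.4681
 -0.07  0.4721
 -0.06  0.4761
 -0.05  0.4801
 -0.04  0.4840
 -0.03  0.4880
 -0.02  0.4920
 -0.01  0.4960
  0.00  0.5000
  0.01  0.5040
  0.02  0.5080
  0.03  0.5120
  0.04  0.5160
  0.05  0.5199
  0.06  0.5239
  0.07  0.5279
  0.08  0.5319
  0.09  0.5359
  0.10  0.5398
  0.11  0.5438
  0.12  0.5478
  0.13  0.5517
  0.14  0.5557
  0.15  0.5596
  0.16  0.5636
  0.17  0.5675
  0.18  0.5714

$45.81

T = 0.75;  σ√T = 0.3897
d₁ = [ln(325/335) + (0.073 + 0.45²/2)·0.75] / 0.3897 = [-0.0303 + 0.1307] / 0.3897 = 0.2576 which rounds to 0.26
d₂ = d₁ − σ√T = 0.2576 − 0.3897 = -0.1321 which rounds to -0.13
exp(−rT) = exp(−0.073·0.75) = 0.9467
P = 335·0.9467·N(0.13) − 325·N(-0.26) = 335·0.9467·0.5517 − 325·0.3974 = 174.9686 − 129.1550 = 45.8136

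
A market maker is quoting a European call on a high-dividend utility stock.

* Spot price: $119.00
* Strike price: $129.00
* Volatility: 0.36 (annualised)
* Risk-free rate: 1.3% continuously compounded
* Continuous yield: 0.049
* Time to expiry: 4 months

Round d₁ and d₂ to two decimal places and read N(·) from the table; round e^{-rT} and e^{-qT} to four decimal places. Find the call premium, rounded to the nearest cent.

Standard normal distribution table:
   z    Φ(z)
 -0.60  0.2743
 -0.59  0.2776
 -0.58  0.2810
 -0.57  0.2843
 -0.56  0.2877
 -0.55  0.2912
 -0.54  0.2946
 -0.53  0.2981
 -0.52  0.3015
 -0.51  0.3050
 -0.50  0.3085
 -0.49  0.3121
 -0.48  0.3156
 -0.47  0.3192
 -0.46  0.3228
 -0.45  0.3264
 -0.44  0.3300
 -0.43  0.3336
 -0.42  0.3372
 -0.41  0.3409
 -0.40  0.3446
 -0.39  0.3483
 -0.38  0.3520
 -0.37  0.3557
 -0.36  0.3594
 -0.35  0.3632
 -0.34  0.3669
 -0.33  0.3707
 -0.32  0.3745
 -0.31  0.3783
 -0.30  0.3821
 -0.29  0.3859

σ√T = 0.36 × 0.5774 = 0.2078
d₁ = [ln(119/129) + (0.013 − 0.049 + 0.36²/2)·0.3333] / 0.2078 = [-0.0807 + 0.0096] / 0.2078 = -0.3420 → -0.34
d₂ = d₁ − σ√T = -0.3420 − 0.2078 = -0.5499 → -0.55
e^(−qT) = e^(−0.049·0.3333) = 0.9838;  e^(−rT) = e^(−0.013·0.3333) = 0.9957
C = 119·0.9838·N(-0.34) − 129·0.9957·N(-0.55) = 119·0.9838·0.3669 − 129·0.9957·0.2912 = 42.9538 − 37.4033 = 5.5505

$5.55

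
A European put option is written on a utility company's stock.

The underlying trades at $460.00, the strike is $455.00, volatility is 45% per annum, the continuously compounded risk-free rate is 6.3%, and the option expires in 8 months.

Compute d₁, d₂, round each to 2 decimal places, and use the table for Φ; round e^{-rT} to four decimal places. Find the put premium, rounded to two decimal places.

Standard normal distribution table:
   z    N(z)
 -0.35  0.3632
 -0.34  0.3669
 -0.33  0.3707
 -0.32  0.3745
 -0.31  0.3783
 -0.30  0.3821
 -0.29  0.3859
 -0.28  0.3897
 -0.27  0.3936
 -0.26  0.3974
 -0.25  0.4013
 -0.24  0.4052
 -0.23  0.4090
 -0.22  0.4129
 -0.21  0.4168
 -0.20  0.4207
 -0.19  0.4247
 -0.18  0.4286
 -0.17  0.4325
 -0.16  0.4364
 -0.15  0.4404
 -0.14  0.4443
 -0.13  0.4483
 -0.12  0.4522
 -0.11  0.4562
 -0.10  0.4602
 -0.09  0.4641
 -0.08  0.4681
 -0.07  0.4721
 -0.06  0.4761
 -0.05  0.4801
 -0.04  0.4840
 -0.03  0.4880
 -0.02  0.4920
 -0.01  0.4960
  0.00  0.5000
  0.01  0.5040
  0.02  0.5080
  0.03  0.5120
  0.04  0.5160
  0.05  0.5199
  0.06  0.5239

$54.61

σ√T = 0.45·√0.6667 = 0.3674
d₁ = [ln(460/455) + (0.063 + ½·0.45²)·0.6667] / (σ√T) = (0.0109 + 0.1095) / 0.3674 = 0.3278 ≈ 0.33
d₂ = 0.3278 − 0.3674 = -0.0397 ≈ -0.04
e^(−rT) = e^(−0.063·0.6667) = 0.9589
P = 455·0.9589·N(0.04) − 460·N(-0.33) = 455·0.9589·0.5160 − 460·0.3707 = 225.1305 − 170.5220 = 54.6085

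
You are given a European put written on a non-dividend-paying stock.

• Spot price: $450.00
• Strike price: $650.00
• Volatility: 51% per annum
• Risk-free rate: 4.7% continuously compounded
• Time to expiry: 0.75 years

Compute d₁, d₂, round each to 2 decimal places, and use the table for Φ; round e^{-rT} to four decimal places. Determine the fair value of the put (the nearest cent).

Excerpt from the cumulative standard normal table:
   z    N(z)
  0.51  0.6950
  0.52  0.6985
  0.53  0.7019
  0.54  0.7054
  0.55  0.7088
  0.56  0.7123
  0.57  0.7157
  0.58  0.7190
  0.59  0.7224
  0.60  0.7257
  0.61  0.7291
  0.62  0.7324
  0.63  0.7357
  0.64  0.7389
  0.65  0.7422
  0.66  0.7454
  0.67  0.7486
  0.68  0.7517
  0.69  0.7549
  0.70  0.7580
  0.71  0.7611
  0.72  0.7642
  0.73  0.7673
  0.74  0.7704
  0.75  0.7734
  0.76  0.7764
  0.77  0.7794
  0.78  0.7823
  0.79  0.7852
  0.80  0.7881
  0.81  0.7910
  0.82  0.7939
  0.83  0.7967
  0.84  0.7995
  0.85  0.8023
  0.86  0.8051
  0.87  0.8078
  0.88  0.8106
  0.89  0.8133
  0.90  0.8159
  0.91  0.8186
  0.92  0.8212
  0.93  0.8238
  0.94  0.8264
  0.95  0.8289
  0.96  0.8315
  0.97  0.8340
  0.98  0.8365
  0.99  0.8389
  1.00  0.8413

σ√T = 0.51 × 0.8660 = 0.4417
ln(S/K) + (r + σ²/2)T = ln(450/650) + (0.047 + 0.51²/2)·0.75 = -0.3677 + 0.1328 = -0.2349
d₁ = -0.2349 / 0.4417 = -0.5319 which rounds to -0.53
d₂ = d₁ − σ√T = -0.5319 − 0.4417 = -0.9736 which rounds to -0.97
exp(−rT) = exp(−0.047·0.75) = 0.9654
P = 650·0.9654·N(0.97) − 450·N(0.53) = 650·0.9654·0.8340 − 450·0.7019 = 523.3433 − 315.8550 = 207.4883

$207.49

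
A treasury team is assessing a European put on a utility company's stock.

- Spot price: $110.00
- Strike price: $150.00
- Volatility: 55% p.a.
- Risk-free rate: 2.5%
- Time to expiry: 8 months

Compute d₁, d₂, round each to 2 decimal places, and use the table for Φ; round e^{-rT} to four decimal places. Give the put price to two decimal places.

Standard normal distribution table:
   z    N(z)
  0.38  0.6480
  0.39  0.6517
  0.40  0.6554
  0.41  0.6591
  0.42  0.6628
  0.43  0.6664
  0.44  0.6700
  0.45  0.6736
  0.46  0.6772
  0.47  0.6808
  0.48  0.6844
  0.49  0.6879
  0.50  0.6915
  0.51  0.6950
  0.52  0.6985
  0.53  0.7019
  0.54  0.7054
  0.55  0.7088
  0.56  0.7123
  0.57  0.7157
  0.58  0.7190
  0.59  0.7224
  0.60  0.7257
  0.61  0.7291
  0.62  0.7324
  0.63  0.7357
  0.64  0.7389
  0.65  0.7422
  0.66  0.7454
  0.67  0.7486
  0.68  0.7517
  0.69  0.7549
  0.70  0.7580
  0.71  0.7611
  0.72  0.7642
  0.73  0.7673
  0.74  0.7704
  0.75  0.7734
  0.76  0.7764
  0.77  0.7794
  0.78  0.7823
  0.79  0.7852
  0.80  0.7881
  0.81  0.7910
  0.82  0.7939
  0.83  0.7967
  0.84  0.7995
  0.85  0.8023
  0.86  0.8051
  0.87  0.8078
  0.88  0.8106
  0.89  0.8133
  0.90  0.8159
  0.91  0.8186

σ√T = 0.55 × 0.8165 = 0.4491
d₁ = [ln(110/150) + (0.025 + 0.55²/2)·0.6667] / 0.4491 = [-0.3102 + 0.1175] / 0.4491 = -0.4290 which rounds to -0.43
d₂ = d₁ − σ√T = -0.4290 − 0.4491 = -0.8781 which rounds to -0.88
exp(−rT) = exp(−0.025·0.6667) = 0.9835
N(−d₂) = N(0.88) = 0.8106;  N(−d₁) = N(0.43) = 0.6664
P = 150·0.9835·0.8106 − 110·0.6664 = 119.5838 − 73.3040 = 46.2798

$46.28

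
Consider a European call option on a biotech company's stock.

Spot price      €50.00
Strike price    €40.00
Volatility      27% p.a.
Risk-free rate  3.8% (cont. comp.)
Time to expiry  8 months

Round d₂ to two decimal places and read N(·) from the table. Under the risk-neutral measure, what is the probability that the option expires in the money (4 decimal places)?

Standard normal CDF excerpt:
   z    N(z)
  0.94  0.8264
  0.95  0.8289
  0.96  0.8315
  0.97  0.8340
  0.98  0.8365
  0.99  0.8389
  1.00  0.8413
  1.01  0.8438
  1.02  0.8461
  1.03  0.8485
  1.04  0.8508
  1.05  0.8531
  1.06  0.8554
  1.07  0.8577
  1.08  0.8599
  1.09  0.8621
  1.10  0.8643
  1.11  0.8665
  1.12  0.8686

0.8461

σ√T = 0.27·√0.6667 = 0.2205
ln(S/K) + (r + σ²/2)T = ln(50/40) + (0.038 + 0.27²/2)·0.6667 = 0.2231 + 0.0496 = 0.2728
d₁ = 0.2728 / 0.2205 = 1.2373 ⇒ 1.24
d₂ = d₁ − σ√T = 1.2373 − 0.2205 = 1.0169 ⇒ 1.02
Risk-neutral Pr[S_T > K] = N(d₂) = N(1.02) = 0.8461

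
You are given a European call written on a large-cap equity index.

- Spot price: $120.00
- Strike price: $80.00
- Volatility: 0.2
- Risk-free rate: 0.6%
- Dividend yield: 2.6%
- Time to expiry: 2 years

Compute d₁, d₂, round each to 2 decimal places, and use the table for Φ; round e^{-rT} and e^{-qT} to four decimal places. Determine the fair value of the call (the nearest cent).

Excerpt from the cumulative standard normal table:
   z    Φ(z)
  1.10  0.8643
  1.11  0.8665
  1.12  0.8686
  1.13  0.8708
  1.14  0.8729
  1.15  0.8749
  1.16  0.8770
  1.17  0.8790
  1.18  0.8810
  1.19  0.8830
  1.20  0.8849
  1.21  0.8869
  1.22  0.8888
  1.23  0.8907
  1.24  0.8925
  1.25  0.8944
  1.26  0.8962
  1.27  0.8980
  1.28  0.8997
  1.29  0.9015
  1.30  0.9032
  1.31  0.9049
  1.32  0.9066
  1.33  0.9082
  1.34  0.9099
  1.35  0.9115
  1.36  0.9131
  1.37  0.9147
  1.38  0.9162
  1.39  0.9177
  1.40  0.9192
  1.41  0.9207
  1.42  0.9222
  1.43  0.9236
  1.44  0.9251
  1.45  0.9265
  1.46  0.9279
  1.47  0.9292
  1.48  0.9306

T = 2;  σ√T = 0.2828
d₁ = [ln(120/80) + (0.006 − 0.026 + 0.2²/2)·2] / 0.2828 = [0.4055 + 0.0000] / 0.2828 = 1.4335 → 1.43
d₂ = d₁ − σ√T = 1.4335 − 0.2828 = 1.1507 → 1.15
e^(−qT) = e^(−0.026·2) = 0.9493;  e^(−rT) = e^(−0.006·2) = 0.9881
N(d₁) = N(1.43) = 0.9236;  N(d₂) = N(1.15) = 0.8749
C = 120·0.9493·0.9236 − 80·0.9881·0.8749 = 105.2128 − 69.1591 = 36.0537

$36.05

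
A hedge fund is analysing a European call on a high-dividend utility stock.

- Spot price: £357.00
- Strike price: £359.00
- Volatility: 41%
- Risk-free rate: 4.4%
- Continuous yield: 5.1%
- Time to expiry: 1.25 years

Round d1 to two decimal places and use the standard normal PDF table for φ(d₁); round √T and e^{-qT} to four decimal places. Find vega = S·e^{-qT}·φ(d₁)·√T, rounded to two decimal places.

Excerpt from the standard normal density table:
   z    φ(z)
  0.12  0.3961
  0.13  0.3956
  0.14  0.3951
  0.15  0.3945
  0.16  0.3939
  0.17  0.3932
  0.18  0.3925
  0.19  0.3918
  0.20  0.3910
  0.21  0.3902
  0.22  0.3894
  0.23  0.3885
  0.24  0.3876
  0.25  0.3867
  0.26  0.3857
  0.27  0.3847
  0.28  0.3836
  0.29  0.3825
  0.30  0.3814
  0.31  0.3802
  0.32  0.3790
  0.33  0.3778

σ√T = 0.41·√1.25 = 0.4584
d₁ = [ln(357/359) + (0.044 − 0.051 + ½·0.41²)·1.25] / (σ√T) = (-0.0056 + 0.0963) / 0.4584 = 0.1979 which rounds to 0.20
√T = √1.25 = 1.1180
φ(d₁) = φ(0.20) = 0.3910
e^(−qT) = e^(−0.051·1.25) = 0.9382
vega = S·e^(−qT)·φ(d₁)·√T = 357·0.9382·0.3910·1.1180 = 146.4139
(Call and put vega coincide under Black-Scholes.)

146.41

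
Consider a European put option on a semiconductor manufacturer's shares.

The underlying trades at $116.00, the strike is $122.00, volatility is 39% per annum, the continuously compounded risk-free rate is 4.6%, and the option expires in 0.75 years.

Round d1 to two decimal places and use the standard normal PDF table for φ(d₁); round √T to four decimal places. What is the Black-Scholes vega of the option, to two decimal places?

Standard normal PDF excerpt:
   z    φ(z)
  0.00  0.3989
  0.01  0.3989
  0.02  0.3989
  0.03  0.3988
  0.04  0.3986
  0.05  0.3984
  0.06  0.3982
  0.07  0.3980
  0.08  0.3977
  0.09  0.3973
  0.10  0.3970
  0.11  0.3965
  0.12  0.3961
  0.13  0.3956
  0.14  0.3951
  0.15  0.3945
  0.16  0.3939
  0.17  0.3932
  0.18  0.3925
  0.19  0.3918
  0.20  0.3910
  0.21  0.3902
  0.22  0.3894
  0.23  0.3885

39.79

σ√T = 0.39 × 0.8660 = 0.3377
d₁ = [ln(116/122) + (0.046 + ½·0.39²)·0.75] / (σ√T) = (-0.0504 + 0.0915) / 0.3377 = 0.1217 → 0.12
√T = √0.75 = 0.8660
φ(d₁) = φ(0.12) = 0.3961
vega = S·φ(d₁)·√T = 116·0.3961·0.8660 = 39.7906
(Vega is the same for a European call and put with the same parameters.)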